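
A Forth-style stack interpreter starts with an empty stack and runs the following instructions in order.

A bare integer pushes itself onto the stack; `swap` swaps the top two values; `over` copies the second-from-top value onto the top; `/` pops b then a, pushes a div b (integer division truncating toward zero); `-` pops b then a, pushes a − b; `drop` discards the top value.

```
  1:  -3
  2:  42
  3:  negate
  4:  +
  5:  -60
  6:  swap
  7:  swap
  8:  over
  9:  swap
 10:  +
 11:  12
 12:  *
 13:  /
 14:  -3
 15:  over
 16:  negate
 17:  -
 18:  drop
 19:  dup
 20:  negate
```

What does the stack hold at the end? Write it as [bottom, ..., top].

[0, 0]

-3     → -3
42     → -3 42
negate → -3 -42
+      → -45
-60    → -45 -60
swap   → -60 -45
swap   → -45 -60
over   → -45 -60 -45
swap   → -45 -45 -60
+      → -45 -105
12     → -45 -105 12
*      → -45 -1260
/      → 0
-3     → 0 -3
over   → 0 -3 0
negate → 0 -3 0
-      → 0 -3
drop   → 0
dup    → 0 0
negate → 0 0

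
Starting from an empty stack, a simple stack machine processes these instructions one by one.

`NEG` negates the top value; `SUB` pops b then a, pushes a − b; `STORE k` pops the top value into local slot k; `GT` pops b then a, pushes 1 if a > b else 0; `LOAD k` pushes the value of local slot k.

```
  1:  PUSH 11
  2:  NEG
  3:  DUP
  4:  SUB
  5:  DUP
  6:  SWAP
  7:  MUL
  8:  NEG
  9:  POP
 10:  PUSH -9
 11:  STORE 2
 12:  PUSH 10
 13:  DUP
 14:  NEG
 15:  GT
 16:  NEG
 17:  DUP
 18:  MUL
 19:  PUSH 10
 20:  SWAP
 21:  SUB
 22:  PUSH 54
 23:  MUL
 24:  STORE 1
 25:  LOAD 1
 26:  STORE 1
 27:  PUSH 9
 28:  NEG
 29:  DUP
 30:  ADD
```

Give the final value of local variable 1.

PUSH 11  [11]
NEG      [-11]
DUP      [-11, -11]
SUB      [0]
DUP      [0, 0]
SWAP     [0, 0]
MUL      [0]
NEG      [0]
POP      []
PUSH -9  [-9]
STORE 2  []
PUSH 10  [10]
DUP      [10, 10]
NEG      [10, -10]
GT       [1]
NEG      [-1]
DUP      [-1, -1]
MUL      [1]
PUSH 10  [1, 10]
SWAP     [10, 1]
SUB      [9]
PUSH 54  [9, 54]
MUL      [486]
STORE 1  []
LOAD 1   [486]
STORE 1  []
PUSH 9   [9]
NEG      [-9]
DUP      [-9, -9]
ADD      [-18]

486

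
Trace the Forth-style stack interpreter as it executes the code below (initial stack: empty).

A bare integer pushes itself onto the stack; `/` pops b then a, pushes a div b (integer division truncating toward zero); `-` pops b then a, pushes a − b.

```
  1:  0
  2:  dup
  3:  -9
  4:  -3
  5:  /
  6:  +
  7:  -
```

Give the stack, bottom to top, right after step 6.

0    [0]
dup  [0, 0]
-9   [0, 0, -9]
-3   [0, 0, -9, -3]
/    [0, 0, 3]
+    [0, 3]

[0, 3]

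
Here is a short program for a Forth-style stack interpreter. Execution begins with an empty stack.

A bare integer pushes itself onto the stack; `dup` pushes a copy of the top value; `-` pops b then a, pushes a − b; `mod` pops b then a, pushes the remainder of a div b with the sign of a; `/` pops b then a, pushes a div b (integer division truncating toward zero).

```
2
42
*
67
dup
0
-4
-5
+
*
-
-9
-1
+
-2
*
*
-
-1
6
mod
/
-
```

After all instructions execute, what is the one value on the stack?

2   -> 2
42  -> 2 42
*   -> 84
67  -> 84 67
dup -> 84 67 67
0   -> 84 67 67 0
-4  -> 84 67 67 0 -4
-5  -> 84 67 67 0 -4 -5
+   -> 84 67 67 0 -9
*   -> 84 67 67 0
-   -> 84 67 67
-9  -> 84 67 67 -9
-1  -> 84 67 67 -9 -1
+   -> 84 67 67 -10
-2  -> 84 67 67 -10 -2
*   -> 84 67 67 20
*   -> 84 67 1340
-   -> 84 -1273
-1  -> 84 -1273 -1
6   -> 84 -1273 -1 6
mod -> 84 -1273 -1
/   -> 84 1273
-   -> -1189

-1189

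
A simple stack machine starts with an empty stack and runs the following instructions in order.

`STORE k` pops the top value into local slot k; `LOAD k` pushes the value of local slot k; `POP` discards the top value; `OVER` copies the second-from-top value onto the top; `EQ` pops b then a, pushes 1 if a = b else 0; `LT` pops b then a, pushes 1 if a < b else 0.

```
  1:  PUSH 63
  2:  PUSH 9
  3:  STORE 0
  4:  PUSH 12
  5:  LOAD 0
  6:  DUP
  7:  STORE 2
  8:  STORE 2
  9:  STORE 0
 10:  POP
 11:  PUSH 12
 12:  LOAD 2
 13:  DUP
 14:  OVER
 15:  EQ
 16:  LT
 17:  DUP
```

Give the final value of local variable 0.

12

PUSH 63 : [63]
PUSH 9  : [63, 9]
STORE 0 : [63]
PUSH 12 : [63, 12]
LOAD 0  : [63, 12, 9]
DUP     : [63, 12, 9, 9]
STORE 2 : [63, 12, 9]
STORE 2 : [63, 12]
STORE 0 : [63]
POP     : []
PUSH 12 : [12]
LOAD 2  : [12, 9]
DUP     : [12, 9, 9]
OVER    : [12, 9, 9, 9]
EQ      : [12, 9, 1]
LT      : [12, 0]
DUP     : [12, 0, 0]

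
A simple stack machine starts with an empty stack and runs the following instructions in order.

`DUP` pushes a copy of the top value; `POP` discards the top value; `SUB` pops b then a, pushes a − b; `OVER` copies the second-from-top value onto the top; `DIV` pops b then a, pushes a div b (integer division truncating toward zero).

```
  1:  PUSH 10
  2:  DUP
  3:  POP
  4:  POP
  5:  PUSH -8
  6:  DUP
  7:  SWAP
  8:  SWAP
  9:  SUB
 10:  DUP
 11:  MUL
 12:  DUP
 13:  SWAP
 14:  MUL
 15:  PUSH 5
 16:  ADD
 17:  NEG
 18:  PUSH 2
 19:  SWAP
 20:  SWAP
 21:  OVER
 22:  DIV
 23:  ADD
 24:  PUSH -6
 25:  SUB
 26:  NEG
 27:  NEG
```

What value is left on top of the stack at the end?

1

PUSH 10 → 10
DUP     → 10 10
POP     → 10
POP     → (empty)
PUSH -8 → -8
DUP     → -8 -8
SWAP    → -8 -8
SWAP    → -8 -8
SUB     → 0
DUP     → 0 0
MUL     → 0
DUP     → 0 0
SWAP    → 0 0
MUL     → 0
PUSH 5  → 0 5
ADD     → 5
NEG     → -5
PUSH 2  → -5 2
SWAP    → 2 -5
SWAP    → -5 2
OVER    → -5 2 -5
DIV     → -5 0
ADD     → -5
PUSH -6 → -5 -6
SUB     → 1
NEG     → -1
NEG     → 1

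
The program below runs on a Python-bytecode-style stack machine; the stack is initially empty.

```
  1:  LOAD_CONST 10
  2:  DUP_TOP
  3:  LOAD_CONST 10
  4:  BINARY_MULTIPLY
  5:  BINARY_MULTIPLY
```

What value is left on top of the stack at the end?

LOAD_CONST 10   -> 10
DUP_TOP         -> 10 10
LOAD_CONST 10   -> 10 10 10
BINARY_MULTIPLY -> 10 100
BINARY_MULTIPLY -> 1000

1000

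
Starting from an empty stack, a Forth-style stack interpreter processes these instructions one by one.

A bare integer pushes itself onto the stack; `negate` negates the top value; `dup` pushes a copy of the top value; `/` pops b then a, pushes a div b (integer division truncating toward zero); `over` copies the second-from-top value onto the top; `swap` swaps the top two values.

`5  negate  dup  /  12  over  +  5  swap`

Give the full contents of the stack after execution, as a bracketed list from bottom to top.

[1, 5, 13]

5       [5]
negate  [-5]
dup     [-5, -5]
/       [1]
12      [1, 12]
over    [1, 12, 1]
+       [1, 13]
5       [1, 13, 5]
swap    [1, 5, 13]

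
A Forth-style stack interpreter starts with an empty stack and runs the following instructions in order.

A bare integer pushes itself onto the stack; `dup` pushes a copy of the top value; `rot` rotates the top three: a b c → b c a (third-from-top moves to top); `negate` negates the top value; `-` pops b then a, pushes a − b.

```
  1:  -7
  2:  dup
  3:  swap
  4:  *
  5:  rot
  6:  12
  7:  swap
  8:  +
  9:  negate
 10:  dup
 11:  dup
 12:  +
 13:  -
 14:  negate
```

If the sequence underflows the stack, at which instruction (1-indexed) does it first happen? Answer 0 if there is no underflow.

5

-7   → -7
dup  → -7 -7
swap → -7 -7
*    → 49
rot  — needs 3 operands, stack has 1 → underflow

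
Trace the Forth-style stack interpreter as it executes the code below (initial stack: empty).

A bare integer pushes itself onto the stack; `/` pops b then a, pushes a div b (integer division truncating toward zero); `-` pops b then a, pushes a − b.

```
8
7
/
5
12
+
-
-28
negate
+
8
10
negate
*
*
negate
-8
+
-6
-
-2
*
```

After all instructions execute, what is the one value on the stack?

8      -> [8]
7      -> [8, 7]
/      -> [1]
5      -> [1, 5]
12     -> [1, 5, 12]
+      -> [1, 17]
-      -> [-16]
-28    -> [-16, -28]
negate -> [-16, 28]
+      -> [12]
8      -> [12, 8]
10     -> [12, 8, 10]
negate -> [12, 8, -10]
*      -> [12, -80]
*      -> [-960]
negate -> [960]
-8     -> [960, -8]
+      -> [952]
-6     -> [952, -6]
-      -> [958]
-2     -> [958, -2]
*      -> [-1916]

-1916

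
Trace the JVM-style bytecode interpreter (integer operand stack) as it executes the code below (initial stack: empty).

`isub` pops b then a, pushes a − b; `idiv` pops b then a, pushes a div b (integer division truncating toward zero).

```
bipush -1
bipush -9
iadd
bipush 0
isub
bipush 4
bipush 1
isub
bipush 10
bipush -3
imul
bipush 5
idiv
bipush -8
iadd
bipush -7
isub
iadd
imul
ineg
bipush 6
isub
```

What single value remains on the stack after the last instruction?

bipush -1 -> [-1]
bipush -9 -> [-1, -9]
iadd      -> [-10]
bipush 0  -> [-10, 0]
isub      -> [-10]
bipush 4  -> [-10, 4]
bipush 1  -> [-10, 4, 1]
isub      -> [-10, 3]
bipush 10 -> [-10, 3, 10]
bipush -3 -> [-10, 3, 10, -3]
imul      -> [-10, 3, -30]
bipush 5  -> [-10, 3, -30, 5]
idiv      -> [-10, 3, -6]
bipush -8 -> [-10, 3, -6, -8]
iadd      -> [-10, 3, -14]
bipush -7 -> [-10, 3, -14, -7]
isub      -> [-10, 3, -7]
iadd      -> [-10, -4]
imul      -> [40]
ineg      -> [-40]
bipush 6  -> [-40, 6]
isub      -> [-46]

-46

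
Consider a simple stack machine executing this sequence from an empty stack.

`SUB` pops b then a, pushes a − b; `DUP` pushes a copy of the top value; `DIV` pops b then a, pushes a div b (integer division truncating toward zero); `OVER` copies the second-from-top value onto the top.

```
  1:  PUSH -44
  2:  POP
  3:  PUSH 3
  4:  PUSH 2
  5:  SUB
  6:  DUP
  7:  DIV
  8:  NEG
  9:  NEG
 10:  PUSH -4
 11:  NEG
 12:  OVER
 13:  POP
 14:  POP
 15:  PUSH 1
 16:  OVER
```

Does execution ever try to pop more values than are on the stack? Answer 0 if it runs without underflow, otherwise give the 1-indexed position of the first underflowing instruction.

PUSH -44 : [-44]
POP      : []
PUSH 3   : [3]
PUSH 2   : [3, 2]
SUB      : [1]
DUP      : [1, 1]
DIV      : [1]
NEG      : [-1]
NEG      : [1]
PUSH -4  : [1, -4]
NEG      : [1, 4]
OVER     : [1, 4, 1]
POP      : [1, 4]
POP      : [1]
PUSH 1   : [1, 1]
OVER     : [1, 1, 1]

0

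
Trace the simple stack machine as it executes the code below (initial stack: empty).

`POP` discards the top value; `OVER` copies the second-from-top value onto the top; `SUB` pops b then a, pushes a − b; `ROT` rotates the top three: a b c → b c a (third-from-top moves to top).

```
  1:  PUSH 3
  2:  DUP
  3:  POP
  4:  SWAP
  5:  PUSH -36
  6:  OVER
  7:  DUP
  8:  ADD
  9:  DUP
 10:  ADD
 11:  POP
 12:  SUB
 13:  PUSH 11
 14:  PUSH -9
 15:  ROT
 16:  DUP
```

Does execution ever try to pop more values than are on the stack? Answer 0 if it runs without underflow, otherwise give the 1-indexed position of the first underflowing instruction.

PUSH 3  3
DUP     3 3
POP     3
SWAP  — needs 2 operands, stack has 1 → underflow

4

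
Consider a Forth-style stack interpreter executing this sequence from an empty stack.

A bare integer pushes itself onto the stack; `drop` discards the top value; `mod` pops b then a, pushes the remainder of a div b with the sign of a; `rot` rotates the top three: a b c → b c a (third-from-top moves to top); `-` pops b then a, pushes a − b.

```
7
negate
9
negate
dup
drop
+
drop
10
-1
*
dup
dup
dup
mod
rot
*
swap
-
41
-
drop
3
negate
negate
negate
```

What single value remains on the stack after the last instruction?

7       7
negate  -7
9       -7 9
negate  -7 -9
dup     -7 -9 -9
drop    -7 -9
+       -16
drop    (empty)
10      10
-1      10 -1
*       -10
dup     -10 -10
dup     -10 -10 -10
dup     -10 -10 -10 -10
mod     -10 -10 0
rot     -10 0 -10
*       -10 0
swap    0 -10
-       10
41      10 41
-       -31
drop    (empty)
3       3
negate  -3
negate  3
negate  -3

-3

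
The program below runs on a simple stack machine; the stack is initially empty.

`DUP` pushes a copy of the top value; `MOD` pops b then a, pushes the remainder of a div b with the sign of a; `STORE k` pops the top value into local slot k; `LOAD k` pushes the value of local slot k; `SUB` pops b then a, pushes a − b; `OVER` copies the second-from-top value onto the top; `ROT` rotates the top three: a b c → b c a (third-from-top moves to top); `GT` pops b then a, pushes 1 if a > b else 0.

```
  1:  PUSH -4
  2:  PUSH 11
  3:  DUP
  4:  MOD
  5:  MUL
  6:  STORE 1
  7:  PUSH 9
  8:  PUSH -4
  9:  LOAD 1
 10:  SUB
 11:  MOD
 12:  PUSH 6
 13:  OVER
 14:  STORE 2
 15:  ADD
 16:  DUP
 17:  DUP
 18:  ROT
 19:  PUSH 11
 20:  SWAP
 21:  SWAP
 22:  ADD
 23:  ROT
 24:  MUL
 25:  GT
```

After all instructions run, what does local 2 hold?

PUSH -4  [-4]
PUSH 11  [-4, 11]
DUP      [-4, 11, 11]
MOD      [-4, 0]
MUL      [0]
STORE 1  []
PUSH 9   [9]
PUSH -4  [9, -4]
LOAD 1   [9, -4, 0]
SUB      [9, -4]
MOD      [1]
PUSH 6   [1, 6]
OVER     [1, 6, 1]
STORE 2  [1, 6]
ADD      [7]
DUP      [7, 7]
DUP      [7, 7, 7]
ROT      [7, 7, 7]
PUSH 11  [7, 7, 7, 11]
SWAP     [7, 7, 11, 7]
SWAP     [7, 7, 7, 11]
ADD      [7, 7, 18]
ROT      [7, 18, 7]
MUL      [7, 126]
GT       [0]

1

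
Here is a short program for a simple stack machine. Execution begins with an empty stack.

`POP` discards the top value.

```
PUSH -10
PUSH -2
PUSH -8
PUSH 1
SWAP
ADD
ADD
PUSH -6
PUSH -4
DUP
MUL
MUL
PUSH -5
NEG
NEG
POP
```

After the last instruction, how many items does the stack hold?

3

PUSH -10 : [-10]
PUSH -2  : [-10, -2]
PUSH -8  : [-10, -2, -8]
PUSH 1   : [-10, -2, -8, 1]
SWAP     : [-10, -2, 1, -8]
ADD      : [-10, -2, -7]
ADD      : [-10, -9]
PUSH -6  : [-10, -9, -6]
PUSH -4  : [-10, -9, -6, -4]
DUP      : [-10, -9, -6, -4, -4]
MUL      : [-10, -9, -6, 16]
MUL      : [-10, -9, -96]
PUSH -5  : [-10, -9, -96, -5]
NEG      : [-10, -9, -96, 5]
NEG      : [-10, -9, -96, -5]
POP      : [-10, -9, -96]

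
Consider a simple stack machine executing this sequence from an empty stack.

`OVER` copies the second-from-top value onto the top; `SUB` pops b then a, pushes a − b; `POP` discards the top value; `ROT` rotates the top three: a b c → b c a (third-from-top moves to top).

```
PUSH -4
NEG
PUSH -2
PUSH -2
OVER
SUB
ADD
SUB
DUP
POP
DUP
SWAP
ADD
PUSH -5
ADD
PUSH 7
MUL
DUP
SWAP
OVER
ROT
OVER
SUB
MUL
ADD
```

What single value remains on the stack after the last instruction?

PUSH -4  [-4]
NEG      [4]
PUSH -2  [4, -2]
PUSH -2  [4, -2, -2]
OVER     [4, -2, -2, -2]
SUB      [4, -2, 0]
ADD      [4, -2]
SUB      [6]
DUP      [6, 6]
POP      [6]
DUP      [6, 6]
SWAP     [6, 6]
ADD      [12]
PUSH -5  [12, -5]
ADD      [7]
PUSH 7   [7, 7]
MUL      [49]
DUP      [49, 49]
SWAP     [49, 49]
OVER     [49, 49, 49]
ROT      [49, 49, 49]
OVER     [49, 49, 49, 49]
SUB      [49, 49, 0]
MUL      [49, 0]
ADD      [49]

49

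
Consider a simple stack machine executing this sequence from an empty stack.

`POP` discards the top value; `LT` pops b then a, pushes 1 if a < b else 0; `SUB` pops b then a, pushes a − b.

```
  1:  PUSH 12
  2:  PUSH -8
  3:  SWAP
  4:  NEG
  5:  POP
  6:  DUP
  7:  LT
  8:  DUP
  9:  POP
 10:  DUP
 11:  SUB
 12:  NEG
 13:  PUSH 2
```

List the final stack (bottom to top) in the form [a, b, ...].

[0, 2]

PUSH 12  12
PUSH -8  12 -8
SWAP     -8 12
NEG      -8 -12
POP      -8
DUP      -8 -8
LT       0
DUP      0 0
POP      0
DUP      0 0
SUB      0
NEG      0
PUSH 2   0 2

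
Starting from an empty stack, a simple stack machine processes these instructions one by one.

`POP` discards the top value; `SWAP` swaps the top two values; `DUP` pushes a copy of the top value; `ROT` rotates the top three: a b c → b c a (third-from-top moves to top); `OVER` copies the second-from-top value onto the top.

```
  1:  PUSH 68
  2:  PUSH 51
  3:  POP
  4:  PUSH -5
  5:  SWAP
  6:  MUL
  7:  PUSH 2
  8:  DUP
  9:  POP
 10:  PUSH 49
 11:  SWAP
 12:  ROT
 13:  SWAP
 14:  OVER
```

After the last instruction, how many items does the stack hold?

4

PUSH 68 → 68
PUSH 51 → 68 51
POP     → 68
PUSH -5 → 68 -5
SWAP    → -5 68
MUL     → -340
PUSH 2  → -340 2
DUP     → -340 2 2
POP     → -340 2
PUSH 49 → -340 2 49
SWAP    → -340 49 2
ROT     → 49 2 -340
SWAP    → 49 -340 2
OVER    → 49 -340 2 -340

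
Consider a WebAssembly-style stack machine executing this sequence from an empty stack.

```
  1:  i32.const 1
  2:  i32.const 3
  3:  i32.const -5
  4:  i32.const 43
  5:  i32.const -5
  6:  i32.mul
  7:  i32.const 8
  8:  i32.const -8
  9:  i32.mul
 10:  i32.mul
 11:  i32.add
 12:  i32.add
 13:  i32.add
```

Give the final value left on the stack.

i32.const 1  → 1
i32.const 3  → 1 3
i32.const -5 → 1 3 -5
i32.const 43 → 1 3 -5 43
i32.const -5 → 1 3 -5 43 -5
i32.mul      → 1 3 -5 -215
i32.const 8  → 1 3 -5 -215 8
i32.const -8 → 1 3 -5 -215 8 -8
i32.mul      → 1 3 -5 -215 -64
i32.mul      → 1 3 -5 13760
i32.add      → 1 3 13755
i32.add      → 1 13758
i32.add      → 13759

13759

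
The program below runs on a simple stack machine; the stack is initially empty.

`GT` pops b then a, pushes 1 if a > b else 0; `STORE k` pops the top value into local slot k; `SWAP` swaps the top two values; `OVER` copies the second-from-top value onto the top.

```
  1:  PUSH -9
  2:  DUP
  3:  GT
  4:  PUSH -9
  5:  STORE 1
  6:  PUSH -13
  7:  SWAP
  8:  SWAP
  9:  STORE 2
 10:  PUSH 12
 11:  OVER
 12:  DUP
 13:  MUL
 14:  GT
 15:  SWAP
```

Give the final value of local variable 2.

-13

PUSH -9  -> [-9]
DUP      -> [-9, -9]
GT       -> [0]
PUSH -9  -> [0, -9]
STORE 1  -> [0]
PUSH -13 -> [0, -13]
SWAP     -> [-13, 0]
SWAP     -> [0, -13]
STORE 2  -> [0]
PUSH 12  -> [0, 12]
OVER     -> [0, 12, 0]
DUP      -> [0, 12, 0, 0]
MUL      -> [0, 12, 0]
GT       -> [0, 1]
SWAP     -> [1, 0]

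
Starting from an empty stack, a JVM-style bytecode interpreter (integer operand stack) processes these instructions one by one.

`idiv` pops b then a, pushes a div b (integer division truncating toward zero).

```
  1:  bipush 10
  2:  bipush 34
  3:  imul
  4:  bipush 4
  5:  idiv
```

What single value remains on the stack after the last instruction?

bipush 10 → 10
bipush 34 → 10 34
imul      → 340
bipush 4  → 340 4
idiv      → 85

85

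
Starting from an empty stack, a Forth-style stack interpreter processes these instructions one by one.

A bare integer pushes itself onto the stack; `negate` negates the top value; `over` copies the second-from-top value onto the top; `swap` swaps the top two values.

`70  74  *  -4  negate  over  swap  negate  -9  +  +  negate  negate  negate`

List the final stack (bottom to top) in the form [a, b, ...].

70     : [70]
74     : [70, 74]
*      : [5180]
-4     : [5180, -4]
negate : [5180, 4]
over   : [5180, 4, 5180]
swap   : [5180, 5180, 4]
negate : [5180, 5180, -4]
-9     : [5180, 5180, -4, -9]
+      : [5180, 5180, -13]
+      : [5180, 5167]
negate : [5180, -5167]
negate : [5180, 5167]
negate : [5180, -5167]

[5180, -5167]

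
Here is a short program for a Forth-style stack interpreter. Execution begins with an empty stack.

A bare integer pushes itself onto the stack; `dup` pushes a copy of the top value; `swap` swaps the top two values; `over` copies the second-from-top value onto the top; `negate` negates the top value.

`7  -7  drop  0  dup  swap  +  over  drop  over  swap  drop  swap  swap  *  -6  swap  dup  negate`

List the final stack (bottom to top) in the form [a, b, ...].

7      → 7
-7     → 7 -7
drop   → 7
0      → 7 0
dup    → 7 0 0
swap   → 7 0 0
+      → 7 0
over   → 7 0 7
drop   → 7 0
over   → 7 0 7
swap   → 7 7 0
drop   → 7 7
swap   → 7 7
swap   → 7 7
*      → 49
-6     → 49 -6
swap   → -6 49
dup    → -6 49 49
negate → -6 49 -49

[-6, 49, -49]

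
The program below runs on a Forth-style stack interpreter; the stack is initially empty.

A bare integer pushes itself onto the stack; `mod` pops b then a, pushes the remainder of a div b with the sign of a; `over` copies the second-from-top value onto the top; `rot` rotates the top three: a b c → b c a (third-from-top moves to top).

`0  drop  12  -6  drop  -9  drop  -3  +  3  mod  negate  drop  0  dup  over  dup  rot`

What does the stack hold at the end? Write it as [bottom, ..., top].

0       [0]
drop    []
12      [12]
-6      [12, -6]
drop    [12]
-9      [12, -9]
drop    [12]
-3      [12, -3]
+       [9]
3       [9, 3]
mod     [0]
negate  [0]
drop    []
0       [0]
dup     [0, 0]
over    [0, 0, 0]
dup     [0, 0, 0, 0]
rot     [0, 0, 0, 0]

[0, 0, 0, 0]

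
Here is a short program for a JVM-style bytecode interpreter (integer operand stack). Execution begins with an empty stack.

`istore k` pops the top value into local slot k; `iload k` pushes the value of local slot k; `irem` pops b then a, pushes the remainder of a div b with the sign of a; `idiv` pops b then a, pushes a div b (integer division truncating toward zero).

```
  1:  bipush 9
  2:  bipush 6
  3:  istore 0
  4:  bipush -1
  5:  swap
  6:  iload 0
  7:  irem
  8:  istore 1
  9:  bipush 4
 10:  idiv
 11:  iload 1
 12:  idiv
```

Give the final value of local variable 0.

6

bipush 9   9
bipush 6   9 6
istore 0   9
bipush -1  9 -1
swap       -1 9
iload 0    -1 9 6
irem       -1 3
istore 1   -1
bipush 4   -1 4
idiv       0
iload 1    0 3
idiv       0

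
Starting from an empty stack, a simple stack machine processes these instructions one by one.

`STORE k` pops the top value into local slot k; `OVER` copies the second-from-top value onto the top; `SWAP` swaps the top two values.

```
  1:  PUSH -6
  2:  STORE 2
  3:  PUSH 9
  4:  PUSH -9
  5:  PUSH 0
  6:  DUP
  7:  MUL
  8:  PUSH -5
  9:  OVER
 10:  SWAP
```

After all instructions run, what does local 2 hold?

-6

PUSH -6 → [-6]
STORE 2 → []
PUSH 9  → [9]
PUSH -9 → [9, -9]
PUSH 0  → [9, -9, 0]
DUP     → [9, -9, 0, 0]
MUL     → [9, -9, 0]
PUSH -5 → [9, -9, 0, -5]
OVER    → [9, -9, 0, -5, 0]
SWAP    → [9, -9, 0, 0, -5]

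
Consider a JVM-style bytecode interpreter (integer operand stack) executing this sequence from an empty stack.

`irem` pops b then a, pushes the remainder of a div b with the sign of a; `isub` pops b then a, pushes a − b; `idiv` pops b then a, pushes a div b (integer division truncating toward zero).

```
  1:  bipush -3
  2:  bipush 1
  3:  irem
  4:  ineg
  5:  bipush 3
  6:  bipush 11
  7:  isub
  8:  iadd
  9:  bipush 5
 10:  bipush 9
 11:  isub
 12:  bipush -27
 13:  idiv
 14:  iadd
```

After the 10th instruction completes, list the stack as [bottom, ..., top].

bipush -3 → -3
bipush 1  → -3 1
irem      → 0
ineg      → 0
bipush 3  → 0 3
bipush 11 → 0 3 11
isub      → 0 -8
iadd      → -8
bipush 5  → -8 5
bipush 9  → -8 5 9

[-8, 5, 9]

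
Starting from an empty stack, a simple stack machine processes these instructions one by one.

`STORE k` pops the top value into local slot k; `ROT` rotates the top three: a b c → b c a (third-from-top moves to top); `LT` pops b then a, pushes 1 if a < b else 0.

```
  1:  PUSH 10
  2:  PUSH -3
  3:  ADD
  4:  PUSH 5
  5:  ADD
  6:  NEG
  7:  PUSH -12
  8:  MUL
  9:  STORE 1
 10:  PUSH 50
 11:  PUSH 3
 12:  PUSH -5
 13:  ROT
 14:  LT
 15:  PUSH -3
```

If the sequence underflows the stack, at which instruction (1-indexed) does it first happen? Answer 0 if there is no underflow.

0

PUSH 10  → 10
PUSH -3  → 10 -3
ADD      → 7
PUSH 5   → 7 5
ADD      → 12
NEG      → -12
PUSH -12 → -12 -12
MUL      → 144
STORE 1  → (empty)
PUSH 50  → 50
PUSH 3   → 50 3
PUSH -5  → 50 3 -5
ROT      → 3 -5 50
LT       → 3 1
PUSH -3  → 3 1 -3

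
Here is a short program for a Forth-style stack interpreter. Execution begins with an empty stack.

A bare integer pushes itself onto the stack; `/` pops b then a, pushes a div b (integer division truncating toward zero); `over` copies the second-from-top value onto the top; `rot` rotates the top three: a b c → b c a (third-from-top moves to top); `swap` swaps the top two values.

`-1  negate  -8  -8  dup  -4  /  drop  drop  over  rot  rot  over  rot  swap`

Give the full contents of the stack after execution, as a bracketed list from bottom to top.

-1     → [-1]
negate → [1]
-8     → [1, -8]
-8     → [1, -8, -8]
dup    → [1, -8, -8, -8]
-4     → [1, -8, -8, -8, -4]
/      → [1, -8, -8, 2]
drop   → [1, -8, -8]
drop   → [1, -8]
over   → [1, -8, 1]
rot    → [-8, 1, 1]
rot    → [1, 1, -8]
over   → [1, 1, -8, 1]
rot    → [1, -8, 1, 1]
swap   → [1, -8, 1, 1]

[1, -8, 1, 1]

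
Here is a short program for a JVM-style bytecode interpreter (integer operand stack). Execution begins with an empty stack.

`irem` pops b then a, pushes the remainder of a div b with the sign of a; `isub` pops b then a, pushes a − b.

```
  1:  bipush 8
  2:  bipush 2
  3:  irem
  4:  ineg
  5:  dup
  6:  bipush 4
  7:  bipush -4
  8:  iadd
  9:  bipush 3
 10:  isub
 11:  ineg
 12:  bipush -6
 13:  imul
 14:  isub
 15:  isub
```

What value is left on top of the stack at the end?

bipush 8  -> [8]
bipush 2  -> [8, 2]
irem      -> [0]
ineg      -> [0]
dup       -> [0, 0]
bipush 4  -> [0, 0, 4]
bipush -4 -> [0, 0, 4, -4]
iadd      -> [0, 0, 0]
bipush 3  -> [0, 0, 0, 3]
isub      -> [0, 0, -3]
ineg      -> [0, 0, 3]
bipush -6 -> [0, 0, 3, -6]
imul      -> [0, 0, -18]
isub      -> [0, 18]
isub      -> [-18]

-18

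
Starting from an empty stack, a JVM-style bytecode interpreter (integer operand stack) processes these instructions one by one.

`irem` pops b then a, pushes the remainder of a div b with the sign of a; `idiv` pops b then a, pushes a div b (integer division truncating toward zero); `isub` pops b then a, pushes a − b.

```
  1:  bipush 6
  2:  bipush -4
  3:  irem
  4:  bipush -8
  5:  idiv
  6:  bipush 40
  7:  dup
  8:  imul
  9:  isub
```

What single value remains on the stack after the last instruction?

-1600

bipush 6   6
bipush -4  6 -4
irem       2
bipush -8  2 -8
idiv       0
bipush 40  0 40
dup        0 40 40
imul       0 1600
isub       -1600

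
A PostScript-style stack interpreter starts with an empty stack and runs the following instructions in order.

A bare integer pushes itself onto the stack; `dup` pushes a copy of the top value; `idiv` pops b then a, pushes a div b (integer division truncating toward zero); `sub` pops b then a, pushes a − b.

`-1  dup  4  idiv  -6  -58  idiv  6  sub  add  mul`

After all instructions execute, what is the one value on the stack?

6

-1   -> -1
dup  -> -1 -1
4    -> -1 -1 4
idiv -> -1 0
-6   -> -1 0 -6
-58  -> -1 0 -6 -58
idiv -> -1 0 0
6    -> -1 0 0 6
sub  -> -1 0 -6
add  -> -1 -6
mul  -> 6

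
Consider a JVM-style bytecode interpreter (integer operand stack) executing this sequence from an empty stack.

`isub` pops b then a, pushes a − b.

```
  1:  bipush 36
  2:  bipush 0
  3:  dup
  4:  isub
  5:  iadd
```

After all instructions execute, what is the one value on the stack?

36

bipush 36 → [36]
bipush 0  → [36, 0]
dup       → [36, 0, 0]
isub      → [36, 0]
iadd      → [36]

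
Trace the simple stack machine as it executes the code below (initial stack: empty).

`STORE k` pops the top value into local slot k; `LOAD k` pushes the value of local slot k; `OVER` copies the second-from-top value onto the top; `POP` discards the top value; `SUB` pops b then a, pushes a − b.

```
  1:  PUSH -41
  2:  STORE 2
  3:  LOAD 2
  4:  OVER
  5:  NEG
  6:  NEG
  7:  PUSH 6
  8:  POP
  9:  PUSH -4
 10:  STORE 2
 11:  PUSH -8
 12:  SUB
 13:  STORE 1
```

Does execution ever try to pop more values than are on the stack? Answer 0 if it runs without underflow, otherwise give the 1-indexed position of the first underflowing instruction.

4

PUSH -41 : -41
STORE 2  : (empty)
LOAD 2   : -41
OVER  — needs 2 operands, stack has 1 → underflow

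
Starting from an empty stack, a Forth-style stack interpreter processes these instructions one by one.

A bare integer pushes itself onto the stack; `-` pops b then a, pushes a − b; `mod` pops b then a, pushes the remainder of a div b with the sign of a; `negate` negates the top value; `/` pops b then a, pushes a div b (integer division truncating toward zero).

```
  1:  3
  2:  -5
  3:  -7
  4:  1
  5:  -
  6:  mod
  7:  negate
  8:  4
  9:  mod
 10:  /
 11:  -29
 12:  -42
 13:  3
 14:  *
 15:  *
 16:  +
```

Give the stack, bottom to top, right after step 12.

[3, -29, -42]

3       [3]
-5      [3, -5]
-7      [3, -5, -7]
1       [3, -5, -7, 1]
-       [3, -5, -8]
mod     [3, -5]
negate  [3, 5]
4       [3, 5, 4]
mod     [3, 1]
/       [3]
-29     [3, -29]
-42     [3, -29, -42]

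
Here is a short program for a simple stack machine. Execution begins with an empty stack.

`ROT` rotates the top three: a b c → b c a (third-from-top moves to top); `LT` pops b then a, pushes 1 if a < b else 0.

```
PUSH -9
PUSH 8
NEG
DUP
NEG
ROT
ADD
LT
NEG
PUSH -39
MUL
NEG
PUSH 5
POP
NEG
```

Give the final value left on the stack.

39

PUSH -9  -> [-9]
PUSH 8   -> [-9, 8]
NEG      -> [-9, -8]
DUP      -> [-9, -8, -8]
NEG      -> [-9, -8, 8]
ROT      -> [-8, 8, -9]
ADD      -> [-8, -1]
LT       -> [1]
NEG      -> [-1]
PUSH -39 -> [-1, -39]
MUL      -> [39]
NEG      -> [-39]
PUSH 5   -> [-39, 5]
POP      -> [-39]
NEG      -> [39]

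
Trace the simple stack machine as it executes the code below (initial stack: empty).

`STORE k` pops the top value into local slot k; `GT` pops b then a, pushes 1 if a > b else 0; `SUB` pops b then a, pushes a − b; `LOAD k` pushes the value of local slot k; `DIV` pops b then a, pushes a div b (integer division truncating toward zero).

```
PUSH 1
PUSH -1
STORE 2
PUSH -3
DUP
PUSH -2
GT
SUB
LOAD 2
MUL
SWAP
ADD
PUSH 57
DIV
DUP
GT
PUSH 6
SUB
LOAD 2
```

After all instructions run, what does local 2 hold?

PUSH 1  : [1]
PUSH -1 : [1, -1]
STORE 2 : [1]
PUSH -3 : [1, -3]
DUP     : [1, -3, -3]
PUSH -2 : [1, -3, -3, -2]
GT      : [1, -3, 0]
SUB     : [1, -3]
LOAD 2  : [1, -3, -1]
MUL     : [1, 3]
SWAP    : [3, 1]
ADD     : [4]
PUSH 57 : [4, 57]
DIV     : [0]
DUP     : [0, 0]
GT      : [0]
PUSH 6  : [0, 6]
SUB     : [-6]
LOAD 2  : [-6, -1]

-1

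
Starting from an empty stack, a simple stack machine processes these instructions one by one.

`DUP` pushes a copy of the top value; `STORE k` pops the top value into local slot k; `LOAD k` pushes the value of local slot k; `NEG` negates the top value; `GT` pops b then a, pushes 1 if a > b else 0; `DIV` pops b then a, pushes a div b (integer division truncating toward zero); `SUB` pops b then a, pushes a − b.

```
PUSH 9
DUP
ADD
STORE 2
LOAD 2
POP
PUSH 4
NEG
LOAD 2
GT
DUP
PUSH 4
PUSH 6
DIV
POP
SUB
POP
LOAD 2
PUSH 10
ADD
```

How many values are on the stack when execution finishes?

PUSH 9  : 9
DUP     : 9 9
ADD     : 18
STORE 2 : (empty)
LOAD 2  : 18
POP     : (empty)
PUSH 4  : 4
NEG     : -4
LOAD 2  : -4 18
GT      : 0
DUP     : 0 0
PUSH 4  : 0 0 4
PUSH 6  : 0 0 4 6
DIV     : 0 0 0
POP     : 0 0
SUB     : 0
POP     : (empty)
LOAD 2  : 18
PUSH 10 : 18 10
ADD     : 28

1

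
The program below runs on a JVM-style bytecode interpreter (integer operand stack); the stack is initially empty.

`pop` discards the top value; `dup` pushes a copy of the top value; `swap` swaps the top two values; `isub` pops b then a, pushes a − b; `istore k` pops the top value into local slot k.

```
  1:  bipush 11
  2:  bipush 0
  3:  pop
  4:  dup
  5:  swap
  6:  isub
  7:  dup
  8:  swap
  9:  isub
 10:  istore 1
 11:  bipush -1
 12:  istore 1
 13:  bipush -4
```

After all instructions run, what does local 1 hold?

-1

bipush 11  11
bipush 0   11 0
pop        11
dup        11 11
swap       11 11
isub       0
dup        0 0
swap       0 0
isub       0
istore 1   (empty)
bipush -1  -1
istore 1   (empty)
bipush -4  -4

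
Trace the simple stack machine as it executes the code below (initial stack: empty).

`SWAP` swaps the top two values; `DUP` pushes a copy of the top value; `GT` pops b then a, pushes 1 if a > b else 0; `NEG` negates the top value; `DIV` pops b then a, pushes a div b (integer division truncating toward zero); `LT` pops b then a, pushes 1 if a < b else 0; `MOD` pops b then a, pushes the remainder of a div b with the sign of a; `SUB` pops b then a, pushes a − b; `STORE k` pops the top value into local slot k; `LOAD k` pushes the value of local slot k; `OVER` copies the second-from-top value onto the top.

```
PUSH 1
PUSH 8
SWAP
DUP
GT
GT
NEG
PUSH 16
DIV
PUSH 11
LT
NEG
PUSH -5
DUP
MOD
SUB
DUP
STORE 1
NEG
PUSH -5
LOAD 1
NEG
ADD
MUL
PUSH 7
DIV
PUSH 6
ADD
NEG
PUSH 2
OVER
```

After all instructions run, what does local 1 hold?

PUSH 1  → 1
PUSH 8  → 1 8
SWAP    → 8 1
DUP     → 8 1 1
GT      → 8 0
GT      → 1
NEG     → -1
PUSH 16 → -1 16
DIV     → 0
PUSH 11 → 0 11
LT      → 1
NEG     → -1
PUSH -5 → -1 -5
DUP     → -1 -5 -5
MOD     → -1 0
SUB     → -1
DUP     → -1 -1
STORE 1 → -1
NEG     → 1
PUSH -5 → 1 -5
LOAD 1  → 1 -5 -1
NEG     → 1 -5 1
ADD     → 1 -4
MUL     → -4
PUSH 7  → -4 7
DIV     → 0
PUSH 6  → 0 6
ADD     → 6
NEG     → -6
PUSH 2  → -6 2
OVER    → -6 2 -6

-1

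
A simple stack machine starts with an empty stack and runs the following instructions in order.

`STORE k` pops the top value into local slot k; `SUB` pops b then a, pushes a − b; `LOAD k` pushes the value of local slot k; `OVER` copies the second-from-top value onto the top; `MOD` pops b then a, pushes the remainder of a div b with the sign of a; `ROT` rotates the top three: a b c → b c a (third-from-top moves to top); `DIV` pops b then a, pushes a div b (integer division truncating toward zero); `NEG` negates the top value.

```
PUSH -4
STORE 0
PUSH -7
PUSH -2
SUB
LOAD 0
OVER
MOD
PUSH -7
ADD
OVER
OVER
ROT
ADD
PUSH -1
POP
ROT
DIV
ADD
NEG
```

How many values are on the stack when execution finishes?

1

PUSH -4 → -4
STORE 0 → (empty)
PUSH -7 → -7
PUSH -2 → -7 -2
SUB     → -5
LOAD 0  → -5 -4
OVER    → -5 -4 -5
MOD     → -5 -4
PUSH -7 → -5 -4 -7
ADD     → -5 -11
OVER    → -5 -11 -5
OVER    → -5 -11 -5 -11
ROT     → -5 -5 -11 -11
ADD     → -5 -5 -22
PUSH -1 → -5 -5 -22 -1
POP     → -5 -5 -22
ROT     → -5 -22 -5
DIV     → -5 4
ADD     → -1
NEG     → 1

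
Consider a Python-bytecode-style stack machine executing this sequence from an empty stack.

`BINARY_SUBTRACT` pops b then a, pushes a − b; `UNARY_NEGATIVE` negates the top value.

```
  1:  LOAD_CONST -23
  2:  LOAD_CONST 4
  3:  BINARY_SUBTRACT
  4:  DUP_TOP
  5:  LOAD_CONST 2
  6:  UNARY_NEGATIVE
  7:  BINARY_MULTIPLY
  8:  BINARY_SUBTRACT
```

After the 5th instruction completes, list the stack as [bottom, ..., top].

[-27, -27, 2]

LOAD_CONST -23  -> [-23]
LOAD_CONST 4    -> [-23, 4]
BINARY_SUBTRACT -> [-27]
DUP_TOP         -> [-27, -27]
LOAD_CONST 2    -> [-27, -27, 2]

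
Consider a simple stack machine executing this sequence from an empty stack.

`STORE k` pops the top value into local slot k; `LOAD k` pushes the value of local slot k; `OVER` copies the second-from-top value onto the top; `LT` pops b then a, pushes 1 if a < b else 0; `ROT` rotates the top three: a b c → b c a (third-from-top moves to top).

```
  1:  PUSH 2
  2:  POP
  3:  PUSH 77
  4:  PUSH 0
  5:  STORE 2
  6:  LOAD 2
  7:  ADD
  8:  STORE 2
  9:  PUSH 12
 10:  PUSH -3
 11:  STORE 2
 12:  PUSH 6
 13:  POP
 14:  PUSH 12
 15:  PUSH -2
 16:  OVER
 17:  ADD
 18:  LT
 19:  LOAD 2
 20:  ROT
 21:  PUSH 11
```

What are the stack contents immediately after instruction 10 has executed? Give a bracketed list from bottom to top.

PUSH 2  → 2
POP     → (empty)
PUSH 77 → 77
PUSH 0  → 77 0
STORE 2 → 77
LOAD 2  → 77 0
ADD     → 77
STORE 2 → (empty)
PUSH 12 → 12
PUSH -3 → 12 -3

[12, -3]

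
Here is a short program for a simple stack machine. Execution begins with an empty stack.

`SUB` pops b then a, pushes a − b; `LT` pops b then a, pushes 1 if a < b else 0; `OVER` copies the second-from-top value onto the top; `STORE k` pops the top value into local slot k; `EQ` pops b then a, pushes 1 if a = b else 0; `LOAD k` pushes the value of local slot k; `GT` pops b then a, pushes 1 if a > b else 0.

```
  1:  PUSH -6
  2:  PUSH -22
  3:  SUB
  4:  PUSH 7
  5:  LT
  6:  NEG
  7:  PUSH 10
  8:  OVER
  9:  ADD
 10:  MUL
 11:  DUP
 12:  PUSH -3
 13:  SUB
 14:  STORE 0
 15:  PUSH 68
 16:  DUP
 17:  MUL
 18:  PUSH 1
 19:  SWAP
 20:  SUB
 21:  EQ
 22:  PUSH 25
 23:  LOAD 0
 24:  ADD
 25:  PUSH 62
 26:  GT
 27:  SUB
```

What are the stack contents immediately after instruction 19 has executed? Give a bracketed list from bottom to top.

PUSH -6  -> -6
PUSH -22 -> -6 -22
SUB      -> 16
PUSH 7   -> 16 7
LT       -> 0
NEG      -> 0
PUSH 10  -> 0 10
OVER     -> 0 10 0
ADD      -> 0 10
MUL      -> 0
DUP      -> 0 0
PUSH -3  -> 0 0 -3
SUB      -> 0 3
STORE 0  -> 0
PUSH 68  -> 0 68
DUP      -> 0 68 68
MUL      -> 0 4624
PUSH 1   -> 0 4624 1
SWAP     -> 0 1 4624

[0, 1, 4624]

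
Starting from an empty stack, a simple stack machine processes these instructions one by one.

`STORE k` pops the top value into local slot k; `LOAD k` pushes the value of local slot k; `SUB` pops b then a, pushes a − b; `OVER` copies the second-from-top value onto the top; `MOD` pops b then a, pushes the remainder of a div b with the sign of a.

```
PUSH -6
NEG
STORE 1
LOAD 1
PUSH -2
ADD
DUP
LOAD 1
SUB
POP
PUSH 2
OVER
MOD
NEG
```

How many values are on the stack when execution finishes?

2

PUSH -6 : -6
NEG     : 6
STORE 1 : (empty)
LOAD 1  : 6
PUSH -2 : 6 -2
ADD     : 4
DUP     : 4 4
LOAD 1  : 4 4 6
SUB     : 4 -2
POP     : 4
PUSH 2  : 4 2
OVER    : 4 2 4
MOD     : 4 2
NEG     : 4 -2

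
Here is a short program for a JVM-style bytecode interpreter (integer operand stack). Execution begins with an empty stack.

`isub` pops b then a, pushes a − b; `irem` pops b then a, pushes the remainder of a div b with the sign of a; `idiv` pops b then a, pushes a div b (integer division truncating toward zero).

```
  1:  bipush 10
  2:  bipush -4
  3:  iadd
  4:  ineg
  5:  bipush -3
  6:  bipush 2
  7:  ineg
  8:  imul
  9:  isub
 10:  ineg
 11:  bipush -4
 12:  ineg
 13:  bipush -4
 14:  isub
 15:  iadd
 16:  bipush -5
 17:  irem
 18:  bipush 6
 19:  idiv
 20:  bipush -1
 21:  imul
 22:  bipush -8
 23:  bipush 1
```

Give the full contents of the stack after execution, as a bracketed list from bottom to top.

[0, -8, 1]

bipush 10 : [10]
bipush -4 : [10, -4]
iadd      : [6]
ineg      : [-6]
bipush -3 : [-6, -3]
bipush 2  : [-6, -3, 2]
ineg      : [-6, -3, -2]
imul      : [-6, 6]
isub      : [-12]
ineg      : [12]
bipush -4 : [12, -4]
ineg      : [12, 4]
bipush -4 : [12, 4, -4]
isub      : [12, 8]
iadd      : [20]
bipush -5 : [20, -5]
irem      : [0]
bipush 6  : [0, 6]
idiv      : [0]
bipush -1 : [0, -1]
imul      : [0]
bipush -8 : [0, -8]
bipush 1  : [0, -8, 1]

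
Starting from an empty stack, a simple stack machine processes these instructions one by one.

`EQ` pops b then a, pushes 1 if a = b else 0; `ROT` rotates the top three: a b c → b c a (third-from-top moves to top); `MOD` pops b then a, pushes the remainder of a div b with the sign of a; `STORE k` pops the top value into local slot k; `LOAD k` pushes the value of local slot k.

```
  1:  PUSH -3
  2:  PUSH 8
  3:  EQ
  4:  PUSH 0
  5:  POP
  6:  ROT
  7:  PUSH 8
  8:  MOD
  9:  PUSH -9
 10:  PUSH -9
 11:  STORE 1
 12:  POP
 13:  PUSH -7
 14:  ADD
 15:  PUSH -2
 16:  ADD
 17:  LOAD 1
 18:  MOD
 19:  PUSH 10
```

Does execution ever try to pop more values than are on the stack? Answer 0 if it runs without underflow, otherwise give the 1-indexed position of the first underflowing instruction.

PUSH -3  [-3]
PUSH 8   [-3, 8]
EQ       [0]
PUSH 0   [0, 0]
POP      [0]
ROT  — needs 3 operands, stack has 1 → underflow

6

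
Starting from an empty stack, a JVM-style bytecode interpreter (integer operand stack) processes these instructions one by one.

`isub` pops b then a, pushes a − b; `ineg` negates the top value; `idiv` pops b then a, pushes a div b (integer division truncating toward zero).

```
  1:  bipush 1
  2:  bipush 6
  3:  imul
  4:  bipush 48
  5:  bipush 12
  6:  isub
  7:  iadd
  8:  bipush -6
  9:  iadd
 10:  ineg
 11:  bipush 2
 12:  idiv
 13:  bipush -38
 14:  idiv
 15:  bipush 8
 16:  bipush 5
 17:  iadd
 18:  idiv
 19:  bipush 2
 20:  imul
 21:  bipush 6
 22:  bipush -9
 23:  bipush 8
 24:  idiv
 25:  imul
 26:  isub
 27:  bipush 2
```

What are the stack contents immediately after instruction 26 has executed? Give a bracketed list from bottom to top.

bipush 1   → [1]
bipush 6   → [1, 6]
imul       → [6]
bipush 48  → [6, 48]
bipush 12  → [6, 48, 12]
isub       → [6, 36]
iadd       → [42]
bipush -6  → [42, -6]
iadd       → [36]
ineg       → [-36]
bipush 2   → [-36, 2]
idiv       → [-18]
bipush -38 → [-18, -38]
idiv       → [0]
bipush 8   → [0, 8]
bipush 5   → [0, 8, 5]
iadd       → [0, 13]
idiv       → [0]
bipush 2   → [0, 2]
imul       → [0]
bipush 6   → [0, 6]
bipush -9  → [0, 6, -9]
bipush 8   → [0, 6, -9, 8]
idiv       → [0, 6, -1]
imul       → [0, -6]
isub       → [6]

[6]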